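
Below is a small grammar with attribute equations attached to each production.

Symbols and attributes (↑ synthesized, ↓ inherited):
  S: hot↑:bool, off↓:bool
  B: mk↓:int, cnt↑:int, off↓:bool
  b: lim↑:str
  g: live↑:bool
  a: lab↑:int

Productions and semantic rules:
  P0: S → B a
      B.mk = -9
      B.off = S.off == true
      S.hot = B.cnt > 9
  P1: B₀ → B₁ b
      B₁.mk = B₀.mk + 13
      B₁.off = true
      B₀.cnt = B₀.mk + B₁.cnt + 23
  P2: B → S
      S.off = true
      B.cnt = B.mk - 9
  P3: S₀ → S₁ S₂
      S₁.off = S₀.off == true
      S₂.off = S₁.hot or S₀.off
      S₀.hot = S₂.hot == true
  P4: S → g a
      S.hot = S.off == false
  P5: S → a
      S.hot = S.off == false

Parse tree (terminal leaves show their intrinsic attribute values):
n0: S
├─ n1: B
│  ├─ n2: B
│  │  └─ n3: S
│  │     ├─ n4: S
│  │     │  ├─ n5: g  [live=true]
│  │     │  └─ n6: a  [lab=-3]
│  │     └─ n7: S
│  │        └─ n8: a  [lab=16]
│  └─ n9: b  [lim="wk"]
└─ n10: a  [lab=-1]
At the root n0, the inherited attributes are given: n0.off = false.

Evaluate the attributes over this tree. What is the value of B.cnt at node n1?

9

1. n0.off = false  [given at root]
2. n1.mk = -9  [-9]
3. n1.off = false  [S.off == true]
4. n2.mk = 4  [B₀.mk + 13]
5. n2.off = true  [true]
6. n3.off = true  [true]
7. n4.off = true  [S₀.off == true]
8. n5.live = true  [terminal]
9. n6.lab = -3  [terminal]
10. n4.hot = false  [S.off == false]
11. n7.off = true  [S₁.hot or S₀.off]
12. n8.lab = 16  [terminal]
13. n7.hot = false  [S.off == false]
14. n3.hot = false  [S₂.hot == true]
15. n2.cnt = -5  [B.mk - 9]
16. n9.lim = "wk"  [terminal]
17. n1.cnt = 9  [B₀.mk + B₁.cnt + 23]
18. n10.lab = -1  [terminal]
19. n0.hot = false  [B.cnt > 9]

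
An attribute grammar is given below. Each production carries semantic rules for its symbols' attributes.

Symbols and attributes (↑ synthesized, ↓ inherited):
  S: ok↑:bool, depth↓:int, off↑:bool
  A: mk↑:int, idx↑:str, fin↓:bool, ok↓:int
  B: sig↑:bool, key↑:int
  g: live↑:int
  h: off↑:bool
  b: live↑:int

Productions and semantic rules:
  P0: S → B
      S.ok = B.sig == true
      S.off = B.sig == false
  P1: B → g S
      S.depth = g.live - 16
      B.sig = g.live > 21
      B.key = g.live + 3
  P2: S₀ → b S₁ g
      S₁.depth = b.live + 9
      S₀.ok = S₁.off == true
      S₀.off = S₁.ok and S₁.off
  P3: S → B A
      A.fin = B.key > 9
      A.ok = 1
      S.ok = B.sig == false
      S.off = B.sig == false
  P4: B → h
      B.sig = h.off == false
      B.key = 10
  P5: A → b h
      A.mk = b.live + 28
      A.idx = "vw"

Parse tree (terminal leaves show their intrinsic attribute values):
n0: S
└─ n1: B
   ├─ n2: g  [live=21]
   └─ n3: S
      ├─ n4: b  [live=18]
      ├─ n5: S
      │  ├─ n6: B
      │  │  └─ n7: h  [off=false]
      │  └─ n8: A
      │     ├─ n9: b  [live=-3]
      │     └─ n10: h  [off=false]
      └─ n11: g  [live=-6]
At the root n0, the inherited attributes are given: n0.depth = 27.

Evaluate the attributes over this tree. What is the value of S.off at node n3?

1. n0.depth = 27  [given at root]
2. n2.live = 21  [terminal]
3. n3.depth = 5  [g.live - 16]
4. n4.live = 18  [terminal]
5. n5.depth = 27  [b.live + 9]
6. n7.off = false  [terminal]
7. n6.sig = true  [h.off == false]
8. n6.key = 10  [10]
9. n8.fin = true  [B.key > 9]
10. n8.ok = 1  [1]
11. n9.live = -3  [terminal]
12. n10.off = false  [terminal]
13. n8.mk = 25  [b.live + 28]
14. n8.idx = "vw"  ["vw"]
15. n5.ok = false  [B.sig == false]
16. n5.off = false  [B.sig == false]
17. n11.live = -6  [terminal]
18. n3.ok = false  [S₁.off == true]
19. n3.off = false  [S₁.ok and S₁.off]
20. n1.sig = false  [g.live > 21]
21. n1.key = 24  [g.live + 3]
22. n0.ok = false  [B.sig == true]
23. n0.off = true  [B.sig == false]

false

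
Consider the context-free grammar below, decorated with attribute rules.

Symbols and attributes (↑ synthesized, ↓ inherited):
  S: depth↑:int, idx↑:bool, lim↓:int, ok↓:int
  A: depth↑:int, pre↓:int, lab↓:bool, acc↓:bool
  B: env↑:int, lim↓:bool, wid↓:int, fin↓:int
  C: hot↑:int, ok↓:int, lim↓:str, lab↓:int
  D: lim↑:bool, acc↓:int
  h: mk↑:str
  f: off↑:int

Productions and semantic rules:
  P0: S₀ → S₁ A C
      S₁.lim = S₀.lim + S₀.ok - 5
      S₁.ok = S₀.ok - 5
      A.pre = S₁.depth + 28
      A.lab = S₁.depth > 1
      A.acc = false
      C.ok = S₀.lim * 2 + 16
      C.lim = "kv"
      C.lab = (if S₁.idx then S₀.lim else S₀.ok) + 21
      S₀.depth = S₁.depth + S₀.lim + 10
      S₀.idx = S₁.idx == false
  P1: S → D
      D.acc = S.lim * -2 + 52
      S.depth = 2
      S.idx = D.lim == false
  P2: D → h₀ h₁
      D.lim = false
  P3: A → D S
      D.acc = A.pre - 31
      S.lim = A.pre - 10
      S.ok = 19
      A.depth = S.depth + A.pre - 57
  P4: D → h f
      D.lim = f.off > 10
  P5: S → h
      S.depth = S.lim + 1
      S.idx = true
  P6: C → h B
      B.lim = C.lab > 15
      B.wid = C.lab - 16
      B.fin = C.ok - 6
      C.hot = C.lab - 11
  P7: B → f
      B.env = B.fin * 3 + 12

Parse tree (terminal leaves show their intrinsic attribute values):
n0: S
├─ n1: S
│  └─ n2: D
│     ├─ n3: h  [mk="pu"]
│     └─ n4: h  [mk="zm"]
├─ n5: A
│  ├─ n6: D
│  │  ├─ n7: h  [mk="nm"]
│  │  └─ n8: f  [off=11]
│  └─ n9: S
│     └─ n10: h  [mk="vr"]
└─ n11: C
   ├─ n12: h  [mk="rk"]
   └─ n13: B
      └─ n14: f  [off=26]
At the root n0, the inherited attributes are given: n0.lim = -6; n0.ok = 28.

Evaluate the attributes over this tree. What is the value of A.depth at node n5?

1. n0.lim = -6  [given at root]
2. n0.ok = 28  [given at root]
3. n1.lim = 17  [S₀.lim + S₀.ok - 5]
4. n1.ok = 23  [S₀.ok - 5]
5. n2.acc = 18  [S.lim * -2 + 52]
6. n3.mk = "pu"  [terminal]
7. n4.mk = "zm"  [terminal]
8. n2.lim = false  [false]
9. n1.depth = 2  [2]
10. n1.idx = true  [D.lim == false]
11. n5.pre = 30  [S₁.depth + 28]
12. n5.lab = true  [S₁.depth > 1]
13. n5.acc = false  [false]
14. n6.acc = -1  [A.pre - 31]
15. n7.mk = "nm"  [terminal]
16. n8.off = 11  [terminal]
17. n6.lim = true  [f.off > 10]
18. n9.lim = 20  [A.pre - 10]
19. n9.ok = 19  [19]
20. n10.mk = "vr"  [terminal]
21. n9.depth = 21  [S.lim + 1]
22. n9.idx = true  [true]
23. n5.depth = -6  [S.depth + A.pre - 57]
24. n11.ok = 4  [S₀.lim * 2 + 16]
25. n11.lim = "kv"  ["kv"]
26. n11.lab = 15  [(if S₁.idx then S₀.lim else S₀.ok) + 21]
27. n12.mk = "rk"  [terminal]
28. n13.lim = false  [C.lab > 15]
29. n13.wid = -1  [C.lab - 16]
30. n13.fin = -2  [C.ok - 6]
31. n14.off = 26  [terminal]
32. n13.env = 6  [B.fin * 3 + 12]
33. n11.hot = 4  [C.lab - 11]
34. n0.depth = 6  [S₁.depth + S₀.lim + 10]
35. n0.idx = false  [S₁.idx == false]

-6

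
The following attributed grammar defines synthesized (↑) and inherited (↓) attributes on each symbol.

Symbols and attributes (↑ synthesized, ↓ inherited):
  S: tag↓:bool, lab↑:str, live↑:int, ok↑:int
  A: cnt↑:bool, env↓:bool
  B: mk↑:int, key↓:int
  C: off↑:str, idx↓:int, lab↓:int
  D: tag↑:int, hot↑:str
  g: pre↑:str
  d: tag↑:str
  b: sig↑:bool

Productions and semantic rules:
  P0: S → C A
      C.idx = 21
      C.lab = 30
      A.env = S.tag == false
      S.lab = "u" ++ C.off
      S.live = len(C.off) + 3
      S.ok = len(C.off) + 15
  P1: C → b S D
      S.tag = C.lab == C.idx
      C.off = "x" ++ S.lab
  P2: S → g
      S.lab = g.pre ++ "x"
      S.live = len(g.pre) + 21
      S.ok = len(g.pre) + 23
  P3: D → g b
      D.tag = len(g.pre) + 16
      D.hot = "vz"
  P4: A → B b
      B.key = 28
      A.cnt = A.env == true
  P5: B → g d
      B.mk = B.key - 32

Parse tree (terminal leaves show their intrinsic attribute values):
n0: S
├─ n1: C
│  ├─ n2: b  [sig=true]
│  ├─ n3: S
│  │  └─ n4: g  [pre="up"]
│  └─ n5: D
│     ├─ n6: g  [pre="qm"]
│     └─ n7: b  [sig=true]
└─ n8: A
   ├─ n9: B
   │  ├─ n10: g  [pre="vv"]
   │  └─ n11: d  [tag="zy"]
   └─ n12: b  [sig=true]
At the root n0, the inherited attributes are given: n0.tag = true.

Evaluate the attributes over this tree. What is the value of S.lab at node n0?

"uxupx"

1. n0.tag = true  [given at root]
2. n1.idx = 21  [21]
3. n1.lab = 30  [30]
4. n2.sig = true  [terminal]
5. n3.tag = false  [C.lab == C.idx]
6. n4.pre = "up"  [terminal]
7. n3.lab = "upx"  [g.pre ++ "x"]
8. n3.live = 23  [len(g.pre) + 21]
9. n3.ok = 25  [len(g.pre) + 23]
10. n6.pre = "qm"  [terminal]
11. n7.sig = true  [terminal]
12. n5.tag = 18  [len(g.pre) + 16]
13. n5.hot = "vz"  ["vz"]
14. n1.off = "xupx"  ["x" ++ S.lab]
15. n8.env = false  [S.tag == false]
16. n9.key = 28  [28]
17. n10.pre = "vv"  [terminal]
18. n11.tag = "zy"  [terminal]
19. n9.mk = -4  [B.key - 32]
20. n12.sig = true  [terminal]
21. n8.cnt = false  [A.env == true]
22. n0.lab = "uxupx"  ["u" ++ C.off]
23. n0.live = 7  [len(C.off) + 3]
24. n0.ok = 19  [len(C.off) + 15]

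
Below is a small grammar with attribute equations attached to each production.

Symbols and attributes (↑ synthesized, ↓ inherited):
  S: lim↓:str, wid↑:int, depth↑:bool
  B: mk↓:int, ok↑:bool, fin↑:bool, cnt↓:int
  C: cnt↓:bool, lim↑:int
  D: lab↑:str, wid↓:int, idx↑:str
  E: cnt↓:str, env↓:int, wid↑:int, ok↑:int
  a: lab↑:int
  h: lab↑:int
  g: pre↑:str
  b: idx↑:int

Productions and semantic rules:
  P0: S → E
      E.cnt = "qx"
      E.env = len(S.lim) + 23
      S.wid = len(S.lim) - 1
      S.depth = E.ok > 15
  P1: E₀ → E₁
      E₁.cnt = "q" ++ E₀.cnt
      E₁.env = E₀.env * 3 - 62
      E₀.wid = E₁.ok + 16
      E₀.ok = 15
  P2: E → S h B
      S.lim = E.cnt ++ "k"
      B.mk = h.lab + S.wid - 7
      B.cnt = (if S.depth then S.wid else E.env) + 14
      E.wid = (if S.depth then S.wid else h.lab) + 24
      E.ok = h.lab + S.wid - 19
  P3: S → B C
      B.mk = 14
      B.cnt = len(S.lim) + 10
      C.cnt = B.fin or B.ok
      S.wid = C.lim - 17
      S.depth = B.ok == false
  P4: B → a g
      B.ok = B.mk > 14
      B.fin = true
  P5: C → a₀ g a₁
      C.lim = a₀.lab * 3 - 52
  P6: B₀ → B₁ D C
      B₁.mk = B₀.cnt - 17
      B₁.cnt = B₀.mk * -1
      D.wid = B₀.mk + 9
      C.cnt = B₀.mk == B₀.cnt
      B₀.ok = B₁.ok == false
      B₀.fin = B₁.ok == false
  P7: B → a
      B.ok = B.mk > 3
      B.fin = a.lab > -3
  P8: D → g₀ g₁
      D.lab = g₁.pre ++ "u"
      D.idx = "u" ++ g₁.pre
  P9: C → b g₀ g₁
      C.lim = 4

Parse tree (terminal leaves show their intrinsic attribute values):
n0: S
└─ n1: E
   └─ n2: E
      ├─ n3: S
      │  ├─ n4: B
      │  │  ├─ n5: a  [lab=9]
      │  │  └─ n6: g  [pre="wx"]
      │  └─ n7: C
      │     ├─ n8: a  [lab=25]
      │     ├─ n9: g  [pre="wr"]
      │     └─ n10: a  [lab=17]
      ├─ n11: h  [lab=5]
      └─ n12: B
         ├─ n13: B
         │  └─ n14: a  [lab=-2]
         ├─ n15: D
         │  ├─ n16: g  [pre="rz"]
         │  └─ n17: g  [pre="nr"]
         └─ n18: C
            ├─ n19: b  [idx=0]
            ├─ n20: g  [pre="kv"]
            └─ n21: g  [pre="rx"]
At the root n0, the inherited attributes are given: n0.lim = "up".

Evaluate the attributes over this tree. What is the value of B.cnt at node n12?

1. n0.lim = "up"  [given at root]
2. n1.cnt = "qx"  ["qx"]
3. n1.env = 25  [len(S.lim) + 23]
4. n2.cnt = "qqx"  ["q" ++ E₀.cnt]
5. n2.env = 13  [E₀.env * 3 - 62]
6. n3.lim = "qqxk"  [E.cnt ++ "k"]
7. n4.mk = 14  [14]
8. n4.cnt = 14  [len(S.lim) + 10]
9. n5.lab = 9  [terminal]
10. n6.pre = "wx"  [terminal]
11. n4.ok = false  [B.mk > 14]
12. n4.fin = true  [true]
13. n7.cnt = true  [B.fin or B.ok]
14. n8.lab = 25  [terminal]
15. n9.pre = "wr"  [terminal]
16. n10.lab = 17  [terminal]
17. n7.lim = 23  [a₀.lab * 3 - 52]
18. n3.wid = 6  [C.lim - 17]
19. n3.depth = true  [B.ok == false]
20. n11.lab = 5  [terminal]
21. n12.mk = 4  [h.lab + S.wid - 7]
22. n12.cnt = 20  [(if S.depth then S.wid else E.env) + 14]
23. n13.mk = 3  [B₀.cnt - 17]
24. n13.cnt = -4  [B₀.mk * -1]
25. n14.lab = -2  [terminal]
26. n13.ok = false  [B.mk > 3]
27. n13.fin = true  [a.lab > -3]
28. n15.wid = 13  [B₀.mk + 9]
29. n16.pre = "rz"  [terminal]
30. n17.pre = "nr"  [terminal]
31. n15.lab = "nru"  [g₁.pre ++ "u"]
32. n15.idx = "unr"  ["u" ++ g₁.pre]
33. n18.cnt = false  [B₀.mk == B₀.cnt]
34. n19.idx = 0  [terminal]
35. n20.pre = "kv"  [terminal]
36. n21.pre = "rx"  [terminal]
37. n18.lim = 4  [4]
38. n12.ok = true  [B₁.ok == false]
39. n12.fin = true  [B₁.ok == false]
40. n2.wid = 30  [(if S.depth then S.wid else h.lab) + 24]
41. n2.ok = -8  [h.lab + S.wid - 19]
42. n1.wid = 8  [E₁.ok + 16]
43. n1.ok = 15  [15]
44. n0.wid = 1  [len(S.lim) - 1]
45. n0.depth = false  [E.ok > 15]

20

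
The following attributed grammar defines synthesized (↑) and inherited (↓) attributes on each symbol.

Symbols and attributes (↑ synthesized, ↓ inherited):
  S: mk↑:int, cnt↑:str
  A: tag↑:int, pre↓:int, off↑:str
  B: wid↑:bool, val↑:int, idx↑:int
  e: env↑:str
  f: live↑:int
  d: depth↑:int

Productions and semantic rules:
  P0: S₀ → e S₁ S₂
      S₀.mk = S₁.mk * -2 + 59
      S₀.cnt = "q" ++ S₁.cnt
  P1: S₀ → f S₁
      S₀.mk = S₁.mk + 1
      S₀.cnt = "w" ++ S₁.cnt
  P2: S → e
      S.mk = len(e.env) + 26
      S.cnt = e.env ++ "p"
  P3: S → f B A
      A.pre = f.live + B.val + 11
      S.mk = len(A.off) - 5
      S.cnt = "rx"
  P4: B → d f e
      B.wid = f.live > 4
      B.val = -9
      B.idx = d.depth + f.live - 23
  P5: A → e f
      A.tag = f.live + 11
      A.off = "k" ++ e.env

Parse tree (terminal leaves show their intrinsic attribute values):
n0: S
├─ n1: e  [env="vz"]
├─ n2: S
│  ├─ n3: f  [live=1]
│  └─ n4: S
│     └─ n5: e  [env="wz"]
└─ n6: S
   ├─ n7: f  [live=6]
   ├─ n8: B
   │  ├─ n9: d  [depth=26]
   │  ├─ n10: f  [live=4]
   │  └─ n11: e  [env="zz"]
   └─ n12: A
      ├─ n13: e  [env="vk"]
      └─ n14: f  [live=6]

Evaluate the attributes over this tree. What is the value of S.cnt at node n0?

"qwwzp"

1. n1.env = "vz"  [terminal]
2. n3.live = 1  [terminal]
3. n5.env = "wz"  [terminal]
4. n4.mk = 28  [len(e.env) + 26]
5. n4.cnt = "wzp"  [e.env ++ "p"]
6. n2.mk = 29  [S₁.mk + 1]
7. n2.cnt = "wwzp"  ["w" ++ S₁.cnt]
8. n7.live = 6  [terminal]
9. n9.depth = 26  [terminal]
10. n10.live = 4  [terminal]
11. n11.env = "zz"  [terminal]
12. n8.wid = false  [f.live > 4]
13. n8.val = -9  [-9]
14. n8.idx = 7  [d.depth + f.live - 23]
15. n12.pre = 8  [f.live + B.val + 11]
16. n13.env = "vk"  [terminal]
17. n14.live = 6  [terminal]
18. n12.tag = 17  [f.live + 11]
19. n12.off = "kvk"  ["k" ++ e.env]
20. n6.mk = -2  [len(A.off) - 5]
21. n6.cnt = "rx"  ["rx"]
22. n0.mk = 1  [S₁.mk * -2 + 59]
23. n0.cnt = "qwwzp"  ["q" ++ S₁.cnt]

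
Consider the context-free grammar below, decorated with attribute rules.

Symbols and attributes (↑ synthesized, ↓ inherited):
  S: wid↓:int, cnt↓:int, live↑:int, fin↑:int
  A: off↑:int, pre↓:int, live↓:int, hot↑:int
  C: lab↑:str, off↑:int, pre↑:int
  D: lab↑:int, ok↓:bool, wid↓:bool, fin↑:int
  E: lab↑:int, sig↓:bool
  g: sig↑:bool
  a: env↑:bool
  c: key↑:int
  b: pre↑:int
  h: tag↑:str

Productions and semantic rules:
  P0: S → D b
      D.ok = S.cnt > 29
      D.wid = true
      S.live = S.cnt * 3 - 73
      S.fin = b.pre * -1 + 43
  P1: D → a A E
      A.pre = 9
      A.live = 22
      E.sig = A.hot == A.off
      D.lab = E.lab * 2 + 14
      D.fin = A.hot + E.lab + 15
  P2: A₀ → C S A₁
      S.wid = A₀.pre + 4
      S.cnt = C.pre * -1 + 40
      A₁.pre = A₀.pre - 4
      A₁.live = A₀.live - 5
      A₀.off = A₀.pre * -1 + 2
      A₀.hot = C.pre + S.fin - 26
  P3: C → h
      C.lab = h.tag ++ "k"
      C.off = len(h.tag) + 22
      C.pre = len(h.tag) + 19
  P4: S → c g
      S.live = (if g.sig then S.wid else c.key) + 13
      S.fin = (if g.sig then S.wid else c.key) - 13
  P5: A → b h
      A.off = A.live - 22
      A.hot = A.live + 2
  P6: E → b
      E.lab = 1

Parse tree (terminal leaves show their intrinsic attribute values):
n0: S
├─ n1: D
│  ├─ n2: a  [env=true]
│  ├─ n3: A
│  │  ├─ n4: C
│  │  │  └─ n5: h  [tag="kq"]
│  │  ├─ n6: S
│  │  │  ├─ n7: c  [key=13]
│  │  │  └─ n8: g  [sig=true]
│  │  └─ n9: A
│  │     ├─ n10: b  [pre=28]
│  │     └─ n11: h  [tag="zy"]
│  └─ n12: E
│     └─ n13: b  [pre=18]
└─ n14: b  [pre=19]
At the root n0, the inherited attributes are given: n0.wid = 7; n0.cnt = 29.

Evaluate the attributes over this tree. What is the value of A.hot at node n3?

1. n0.wid = 7  [given at root]
2. n0.cnt = 29  [given at root]
3. n1.ok = false  [S.cnt > 29]
4. n1.wid = true  [true]
5. n2.env = true  [terminal]
6. n3.pre = 9  [9]
7. n3.live = 22  [22]
8. n5.tag = "kq"  [terminal]
9. n4.lab = "kqk"  [h.tag ++ "k"]
10. n4.off = 24  [len(h.tag) + 22]
11. n4.pre = 21  [len(h.tag) + 19]
12. n6.wid = 13  [A₀.pre + 4]
13. n6.cnt = 19  [C.pre * -1 + 40]
14. n7.key = 13  [terminal]
15. n8.sig = true  [terminal]
16. n6.live = 26  [(if g.sig then S.wid else c.key) + 13]
17. n6.fin = 0  [(if g.sig then S.wid else c.key) - 13]
18. n9.pre = 5  [A₀.pre - 4]
19. n9.live = 17  [A₀.live - 5]
20. n10.pre = 28  [terminal]
21. n11.tag = "zy"  [terminal]
22. n9.off = -5  [A.live - 22]
23. n9.hot = 19  [A.live + 2]
24. n3.off = -7  [A₀.pre * -1 + 2]
25. n3.hot = -5  [C.pre + S.fin - 26]
26. n12.sig = false  [A.hot == A.off]
27. n13.pre = 18  [terminal]
28. n12.lab = 1  [1]
29. n1.lab = 16  [E.lab * 2 + 14]
30. n1.fin = 11  [A.hot + E.lab + 15]
31. n14.pre = 19  [terminal]
32. n0.live = 14  [S.cnt * 3 - 73]
33. n0.fin = 24  [b.pre * -1 + 43]

-5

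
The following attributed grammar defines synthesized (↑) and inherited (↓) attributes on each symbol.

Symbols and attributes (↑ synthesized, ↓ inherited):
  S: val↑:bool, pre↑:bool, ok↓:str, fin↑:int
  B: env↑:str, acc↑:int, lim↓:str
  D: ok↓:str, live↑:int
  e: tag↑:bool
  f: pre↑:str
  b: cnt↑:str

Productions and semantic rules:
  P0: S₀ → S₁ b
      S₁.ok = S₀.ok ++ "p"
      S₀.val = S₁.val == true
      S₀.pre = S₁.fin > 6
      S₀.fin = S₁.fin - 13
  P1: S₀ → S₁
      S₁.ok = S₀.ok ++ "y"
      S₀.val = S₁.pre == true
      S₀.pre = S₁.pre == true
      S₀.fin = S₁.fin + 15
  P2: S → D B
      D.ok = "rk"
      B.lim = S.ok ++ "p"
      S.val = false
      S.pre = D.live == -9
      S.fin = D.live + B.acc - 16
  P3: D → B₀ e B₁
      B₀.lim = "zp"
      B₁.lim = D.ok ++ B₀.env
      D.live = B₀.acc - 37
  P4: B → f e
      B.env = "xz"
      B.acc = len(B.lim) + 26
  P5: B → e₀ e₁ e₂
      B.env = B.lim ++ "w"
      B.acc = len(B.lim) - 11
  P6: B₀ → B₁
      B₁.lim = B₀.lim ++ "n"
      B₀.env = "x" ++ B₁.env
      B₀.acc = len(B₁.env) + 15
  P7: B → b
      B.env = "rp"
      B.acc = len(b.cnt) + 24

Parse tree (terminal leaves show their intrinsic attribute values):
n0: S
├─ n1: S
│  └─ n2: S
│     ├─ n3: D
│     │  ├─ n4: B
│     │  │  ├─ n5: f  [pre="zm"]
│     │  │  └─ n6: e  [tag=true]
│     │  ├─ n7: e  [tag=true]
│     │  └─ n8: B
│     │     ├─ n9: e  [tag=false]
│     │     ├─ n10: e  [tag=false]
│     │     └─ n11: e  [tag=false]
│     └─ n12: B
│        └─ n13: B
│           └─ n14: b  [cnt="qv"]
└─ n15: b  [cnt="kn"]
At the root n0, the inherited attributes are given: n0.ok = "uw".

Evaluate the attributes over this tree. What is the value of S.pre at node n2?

1. n0.ok = "uw"  [given at root]
2. n1.ok = "uwp"  [S₀.ok ++ "p"]
3. n2.ok = "uwpy"  [S₀.ok ++ "y"]
4. n3.ok = "rk"  ["rk"]
5. n4.lim = "zp"  ["zp"]
6. n5.pre = "zm"  [terminal]
7. n6.tag = true  [terminal]
8. n4.env = "xz"  ["xz"]
9. n4.acc = 28  [len(B.lim) + 26]
10. n7.tag = true  [terminal]
11. n8.lim = "rkxz"  [D.ok ++ B₀.env]
12. n9.tag = false  [terminal]
13. n10.tag = false  [terminal]
14. n11.tag = false  [terminal]
15. n8.env = "rkxzw"  [B.lim ++ "w"]
16. n8.acc = -7  [len(B.lim) - 11]
17. n3.live = -9  [B₀.acc - 37]
18. n12.lim = "uwpyp"  [S.ok ++ "p"]
19. n13.lim = "uwpypn"  [B₀.lim ++ "n"]
20. n14.cnt = "qv"  [terminal]
21. n13.env = "rp"  ["rp"]
22. n13.acc = 26  [len(b.cnt) + 24]
23. n12.env = "xrp"  ["x" ++ B₁.env]
24. n12.acc = 17  [len(B₁.env) + 15]
25. n2.val = false  [false]
26. n2.pre = true  [D.live == -9]
27. n2.fin = -8  [D.live + B.acc - 16]
28. n1.val = true  [S₁.pre == true]
29. n1.pre = true  [S₁.pre == true]
30. n1.fin = 7  [S₁.fin + 15]
31. n15.cnt = "kn"  [terminal]
32. n0.val = true  [S₁.val == true]
33. n0.pre = true  [S₁.fin > 6]
34. n0.fin = -6  [S₁.fin - 13]

true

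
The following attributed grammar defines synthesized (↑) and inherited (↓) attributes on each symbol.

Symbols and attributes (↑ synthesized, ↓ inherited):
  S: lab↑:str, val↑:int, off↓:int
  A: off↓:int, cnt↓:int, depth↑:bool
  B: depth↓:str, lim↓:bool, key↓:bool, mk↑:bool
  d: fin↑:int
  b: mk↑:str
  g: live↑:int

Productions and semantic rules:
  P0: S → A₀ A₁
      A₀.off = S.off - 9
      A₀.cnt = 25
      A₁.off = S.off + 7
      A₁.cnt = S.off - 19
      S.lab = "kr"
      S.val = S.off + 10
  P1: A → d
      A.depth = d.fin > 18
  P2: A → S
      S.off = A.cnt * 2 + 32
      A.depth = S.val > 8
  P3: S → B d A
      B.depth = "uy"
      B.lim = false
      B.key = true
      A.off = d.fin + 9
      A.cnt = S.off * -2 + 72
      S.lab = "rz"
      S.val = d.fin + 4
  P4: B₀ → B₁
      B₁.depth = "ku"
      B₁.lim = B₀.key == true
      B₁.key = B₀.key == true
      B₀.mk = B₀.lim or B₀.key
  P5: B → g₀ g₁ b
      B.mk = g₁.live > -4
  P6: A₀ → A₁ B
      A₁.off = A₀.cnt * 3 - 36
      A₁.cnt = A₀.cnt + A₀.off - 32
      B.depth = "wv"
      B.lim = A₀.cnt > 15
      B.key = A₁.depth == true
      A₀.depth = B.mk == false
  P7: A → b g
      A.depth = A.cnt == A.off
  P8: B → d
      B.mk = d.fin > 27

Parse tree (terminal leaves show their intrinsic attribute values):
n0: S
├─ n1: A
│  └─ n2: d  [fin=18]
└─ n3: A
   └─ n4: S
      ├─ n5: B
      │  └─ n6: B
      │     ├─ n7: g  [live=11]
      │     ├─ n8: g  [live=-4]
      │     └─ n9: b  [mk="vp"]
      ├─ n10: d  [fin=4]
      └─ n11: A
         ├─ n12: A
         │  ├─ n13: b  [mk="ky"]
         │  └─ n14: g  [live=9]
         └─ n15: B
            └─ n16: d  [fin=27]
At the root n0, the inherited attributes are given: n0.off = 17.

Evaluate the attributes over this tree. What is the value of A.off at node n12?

12

1. n0.off = 17  [given at root]
2. n1.off = 8  [S.off - 9]
3. n1.cnt = 25  [25]
4. n2.fin = 18  [terminal]
5. n1.depth = false  [d.fin > 18]
6. n3.off = 24  [S.off + 7]
7. n3.cnt = -2  [S.off - 19]
8. n4.off = 28  [A.cnt * 2 + 32]
9. n5.depth = "uy"  ["uy"]
10. n5.lim = false  [false]
11. n5.key = true  [true]
12. n6.depth = "ku"  ["ku"]
13. n6.lim = true  [B₀.key == true]
14. n6.key = true  [B₀.key == true]
15. n7.live = 11  [terminal]
16. n8.live = -4  [terminal]
17. n9.mk = "vp"  [terminal]
18. n6.mk = false  [g₁.live > -4]
19. n5.mk = true  [B₀.lim or B₀.key]
20. n10.fin = 4  [terminal]
21. n11.off = 13  [d.fin + 9]
22. n11.cnt = 16  [S.off * -2 + 72]
23. n12.off = 12  [A₀.cnt * 3 - 36]
24. n12.cnt = -3  [A₀.cnt + A₀.off - 32]
25. n13.mk = "ky"  [terminal]
26. n14.live = 9  [terminal]
27. n12.depth = false  [A.cnt == A.off]
28. n15.depth = "wv"  ["wv"]
29. n15.lim = true  [A₀.cnt > 15]
30. n15.key = false  [A₁.depth == true]
31. n16.fin = 27  [terminal]
32. n15.mk = false  [d.fin > 27]
33. n11.depth = true  [B.mk == false]
34. n4.lab = "rz"  ["rz"]
35. n4.val = 8  [d.fin + 4]
36. n3.depth = false  [S.val > 8]
37. n0.lab = "kr"  ["kr"]
38. n0.val = 27  [S.off + 10]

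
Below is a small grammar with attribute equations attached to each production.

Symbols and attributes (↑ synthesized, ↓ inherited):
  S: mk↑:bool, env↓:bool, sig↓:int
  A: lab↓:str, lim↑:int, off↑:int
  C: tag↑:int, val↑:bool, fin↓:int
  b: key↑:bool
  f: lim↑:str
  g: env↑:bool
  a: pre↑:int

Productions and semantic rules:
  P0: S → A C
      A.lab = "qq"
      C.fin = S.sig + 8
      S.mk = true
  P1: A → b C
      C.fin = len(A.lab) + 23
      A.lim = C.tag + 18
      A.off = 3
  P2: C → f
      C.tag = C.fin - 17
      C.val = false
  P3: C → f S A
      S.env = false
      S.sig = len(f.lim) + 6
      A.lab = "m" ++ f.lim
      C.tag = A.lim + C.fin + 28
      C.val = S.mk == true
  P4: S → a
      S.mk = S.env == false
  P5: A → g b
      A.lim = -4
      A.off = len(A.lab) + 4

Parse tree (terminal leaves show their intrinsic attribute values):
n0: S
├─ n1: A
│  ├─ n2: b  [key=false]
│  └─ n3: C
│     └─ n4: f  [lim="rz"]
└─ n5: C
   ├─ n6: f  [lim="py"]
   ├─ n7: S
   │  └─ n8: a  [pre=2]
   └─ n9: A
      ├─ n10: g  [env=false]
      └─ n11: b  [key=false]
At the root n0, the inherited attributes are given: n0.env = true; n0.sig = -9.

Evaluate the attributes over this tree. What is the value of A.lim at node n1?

1. n0.env = true  [given at root]
2. n0.sig = -9  [given at root]
3. n1.lab = "qq"  ["qq"]
4. n2.key = false  [terminal]
5. n3.fin = 25  [len(A.lab) + 23]
6. n4.lim = "rz"  [terminal]
7. n3.tag = 8  [C.fin - 17]
8. n3.val = false  [false]
9. n1.lim = 26  [C.tag + 18]
10. n1.off = 3  [3]
11. n5.fin = -1  [S.sig + 8]
12. n6.lim = "py"  [terminal]
13. n7.env = false  [false]
14. n7.sig = 8  [len(f.lim) + 6]
15. n8.pre = 2  [terminal]
16. n7.mk = true  [S.env == false]
17. n9.lab = "mpy"  ["m" ++ f.lim]
18. n10.env = false  [terminal]
19. n11.key = false  [terminal]
20. n9.lim = -4  [-4]
21. n9.off = 7  [len(A.lab) + 4]
22. n5.tag = 23  [A.lim + C.fin + 28]
23. n5.val = true  [S.mk == true]
24. n0.mk = true  [true]

26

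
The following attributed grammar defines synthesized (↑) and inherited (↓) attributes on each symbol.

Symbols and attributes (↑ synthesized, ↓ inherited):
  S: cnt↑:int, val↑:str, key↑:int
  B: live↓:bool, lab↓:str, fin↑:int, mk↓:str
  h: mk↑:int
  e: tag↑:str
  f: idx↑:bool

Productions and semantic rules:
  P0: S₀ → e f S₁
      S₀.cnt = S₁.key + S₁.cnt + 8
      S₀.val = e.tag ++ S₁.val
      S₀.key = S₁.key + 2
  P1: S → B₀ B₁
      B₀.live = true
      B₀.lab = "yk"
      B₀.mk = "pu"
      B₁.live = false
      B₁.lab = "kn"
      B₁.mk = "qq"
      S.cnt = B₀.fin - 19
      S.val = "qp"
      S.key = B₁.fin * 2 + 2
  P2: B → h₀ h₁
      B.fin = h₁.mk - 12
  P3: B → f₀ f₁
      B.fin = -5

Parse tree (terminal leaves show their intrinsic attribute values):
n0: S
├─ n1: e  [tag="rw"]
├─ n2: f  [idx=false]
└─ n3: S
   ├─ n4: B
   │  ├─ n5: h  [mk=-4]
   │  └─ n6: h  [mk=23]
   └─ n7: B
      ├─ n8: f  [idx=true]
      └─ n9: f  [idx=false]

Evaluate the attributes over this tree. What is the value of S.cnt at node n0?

-8

1. n1.tag = "rw"  [terminal]
2. n2.idx = false  [terminal]
3. n4.live = true  [true]
4. n4.lab = "yk"  ["yk"]
5. n4.mk = "pu"  ["pu"]
6. n5.mk = -4  [terminal]
7. n6.mk = 23  [terminal]
8. n4.fin = 11  [h₁.mk - 12]
9. n7.live = false  [false]
10. n7.lab = "kn"  ["kn"]
11. n7.mk = "qq"  ["qq"]
12. n8.idx = true  [terminal]
13. n9.idx = false  [terminal]
14. n7.fin = -5  [-5]
15. n3.cnt = -8  [B₀.fin - 19]
16. n3.val = "qp"  ["qp"]
17. n3.key = -8  [B₁.fin * 2 + 2]
18. n0.cnt = -8  [S₁.key + S₁.cnt + 8]
19. n0.val = "rwqp"  [e.tag ++ S₁.val]
20. n0.key = -6  [S₁.key + 2]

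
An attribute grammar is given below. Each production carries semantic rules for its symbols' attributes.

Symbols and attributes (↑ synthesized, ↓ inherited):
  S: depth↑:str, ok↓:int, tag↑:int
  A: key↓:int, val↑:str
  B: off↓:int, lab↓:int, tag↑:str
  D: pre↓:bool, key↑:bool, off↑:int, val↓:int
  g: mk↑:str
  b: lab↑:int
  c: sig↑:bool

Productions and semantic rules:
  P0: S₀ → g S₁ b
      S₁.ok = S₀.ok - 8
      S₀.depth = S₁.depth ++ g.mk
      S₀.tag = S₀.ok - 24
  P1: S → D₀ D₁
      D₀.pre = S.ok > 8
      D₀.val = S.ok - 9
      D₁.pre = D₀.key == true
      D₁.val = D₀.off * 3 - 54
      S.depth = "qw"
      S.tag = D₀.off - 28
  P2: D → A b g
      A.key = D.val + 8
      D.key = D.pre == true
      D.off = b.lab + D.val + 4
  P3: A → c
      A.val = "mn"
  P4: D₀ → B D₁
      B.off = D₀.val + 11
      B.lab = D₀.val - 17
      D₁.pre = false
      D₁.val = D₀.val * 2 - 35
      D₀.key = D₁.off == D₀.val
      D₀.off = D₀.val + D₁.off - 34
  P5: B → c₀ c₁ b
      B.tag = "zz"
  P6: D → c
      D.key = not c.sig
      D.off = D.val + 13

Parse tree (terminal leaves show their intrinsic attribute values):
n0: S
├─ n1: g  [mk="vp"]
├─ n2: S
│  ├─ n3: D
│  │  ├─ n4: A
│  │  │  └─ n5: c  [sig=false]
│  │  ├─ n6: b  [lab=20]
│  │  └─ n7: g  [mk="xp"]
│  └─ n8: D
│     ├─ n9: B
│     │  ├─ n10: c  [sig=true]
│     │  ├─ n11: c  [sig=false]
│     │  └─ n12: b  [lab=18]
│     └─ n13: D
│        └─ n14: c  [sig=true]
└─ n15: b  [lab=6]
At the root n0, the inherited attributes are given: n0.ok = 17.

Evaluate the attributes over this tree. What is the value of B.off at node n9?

1. n0.ok = 17  [given at root]
2. n1.mk = "vp"  [terminal]
3. n2.ok = 9  [S₀.ok - 8]
4. n3.pre = true  [S.ok > 8]
5. n3.val = 0  [S.ok - 9]
6. n4.key = 8  [D.val + 8]
7. n5.sig = false  [terminal]
8. n4.val = "mn"  ["mn"]
9. n6.lab = 20  [terminal]
10. n7.mk = "xp"  [terminal]
11. n3.key = true  [D.pre == true]
12. n3.off = 24  [b.lab + D.val + 4]
13. n8.pre = true  [D₀.key == true]
14. n8.val = 18  [D₀.off * 3 - 54]
15. n9.off = 29  [D₀.val + 11]
16. n9.lab = 1  [D₀.val - 17]
17. n10.sig = true  [terminal]
18. n11.sig = false  [terminal]
19. n12.lab = 18  [terminal]
20. n9.tag = "zz"  ["zz"]
21. n13.pre = false  [false]
22. n13.val = 1  [D₀.val * 2 - 35]
23. n14.sig = true  [terminal]
24. n13.key = false  [not c.sig]
25. n13.off = 14  [D.val + 13]
26. n8.key = false  [D₁.off == D₀.val]
27. n8.off = -2  [D₀.val + D₁.off - 34]
28. n2.depth = "qw"  ["qw"]
29. n2.tag = -4  [D₀.off - 28]
30. n15.lab = 6  [terminal]
31. n0.depth = "qwvp"  [S₁.depth ++ g.mk]
32. n0.tag = -7  [S₀.ok - 24]

29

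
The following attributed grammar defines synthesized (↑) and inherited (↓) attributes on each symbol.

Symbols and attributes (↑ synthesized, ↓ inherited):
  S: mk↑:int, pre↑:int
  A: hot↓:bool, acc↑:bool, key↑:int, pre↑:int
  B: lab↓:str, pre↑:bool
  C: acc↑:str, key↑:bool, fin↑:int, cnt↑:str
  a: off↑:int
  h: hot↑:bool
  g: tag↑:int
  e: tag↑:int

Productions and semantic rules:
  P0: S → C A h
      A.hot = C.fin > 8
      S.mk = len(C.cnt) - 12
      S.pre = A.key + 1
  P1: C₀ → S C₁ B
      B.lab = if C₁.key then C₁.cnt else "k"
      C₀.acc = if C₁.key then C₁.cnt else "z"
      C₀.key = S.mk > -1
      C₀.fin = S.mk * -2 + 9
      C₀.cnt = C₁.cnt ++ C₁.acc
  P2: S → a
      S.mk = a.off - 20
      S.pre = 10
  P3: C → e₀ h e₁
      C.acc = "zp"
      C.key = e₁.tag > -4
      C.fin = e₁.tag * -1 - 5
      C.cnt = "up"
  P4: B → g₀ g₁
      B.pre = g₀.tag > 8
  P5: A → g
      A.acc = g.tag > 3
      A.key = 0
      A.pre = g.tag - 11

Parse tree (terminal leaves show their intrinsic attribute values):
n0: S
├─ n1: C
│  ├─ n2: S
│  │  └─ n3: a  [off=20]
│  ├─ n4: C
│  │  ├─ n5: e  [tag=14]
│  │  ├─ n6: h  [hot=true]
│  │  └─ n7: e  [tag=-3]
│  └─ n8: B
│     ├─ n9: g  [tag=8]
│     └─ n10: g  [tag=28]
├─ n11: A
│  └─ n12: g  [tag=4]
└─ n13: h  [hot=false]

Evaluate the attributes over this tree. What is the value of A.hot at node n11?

1. n3.off = 20  [terminal]
2. n2.mk = 0  [a.off - 20]
3. n2.pre = 10  [10]
4. n5.tag = 14  [terminal]
5. n6.hot = true  [terminal]
6. n7.tag = -3  [terminal]
7. n4.acc = "zp"  ["zp"]
8. n4.key = true  [e₁.tag > -4]
9. n4.fin = -2  [e₁.tag * -1 - 5]
10. n4.cnt = "up"  ["up"]
11. n8.lab = "up"  [if C₁.key then C₁.cnt else "k"]
12. n9.tag = 8  [terminal]
13. n10.tag = 28  [terminal]
14. n8.pre = false  [g₀.tag > 8]
15. n1.acc = "up"  [if C₁.key then C₁.cnt else "z"]
16. n1.key = true  [S.mk > -1]
17. n1.fin = 9  [S.mk * -2 + 9]
18. n1.cnt = "upzp"  [C₁.cnt ++ C₁.acc]
19. n11.hot = true  [C.fin > 8]
20. n12.tag = 4  [terminal]
21. n11.acc = true  [g.tag > 3]
22. n11.key = 0  [0]
23. n11.pre = -7  [g.tag - 11]
24. n13.hot = false  [terminal]
25. n0.mk = -8  [len(C.cnt) - 12]
26. n0.pre = 1  [A.key + 1]

true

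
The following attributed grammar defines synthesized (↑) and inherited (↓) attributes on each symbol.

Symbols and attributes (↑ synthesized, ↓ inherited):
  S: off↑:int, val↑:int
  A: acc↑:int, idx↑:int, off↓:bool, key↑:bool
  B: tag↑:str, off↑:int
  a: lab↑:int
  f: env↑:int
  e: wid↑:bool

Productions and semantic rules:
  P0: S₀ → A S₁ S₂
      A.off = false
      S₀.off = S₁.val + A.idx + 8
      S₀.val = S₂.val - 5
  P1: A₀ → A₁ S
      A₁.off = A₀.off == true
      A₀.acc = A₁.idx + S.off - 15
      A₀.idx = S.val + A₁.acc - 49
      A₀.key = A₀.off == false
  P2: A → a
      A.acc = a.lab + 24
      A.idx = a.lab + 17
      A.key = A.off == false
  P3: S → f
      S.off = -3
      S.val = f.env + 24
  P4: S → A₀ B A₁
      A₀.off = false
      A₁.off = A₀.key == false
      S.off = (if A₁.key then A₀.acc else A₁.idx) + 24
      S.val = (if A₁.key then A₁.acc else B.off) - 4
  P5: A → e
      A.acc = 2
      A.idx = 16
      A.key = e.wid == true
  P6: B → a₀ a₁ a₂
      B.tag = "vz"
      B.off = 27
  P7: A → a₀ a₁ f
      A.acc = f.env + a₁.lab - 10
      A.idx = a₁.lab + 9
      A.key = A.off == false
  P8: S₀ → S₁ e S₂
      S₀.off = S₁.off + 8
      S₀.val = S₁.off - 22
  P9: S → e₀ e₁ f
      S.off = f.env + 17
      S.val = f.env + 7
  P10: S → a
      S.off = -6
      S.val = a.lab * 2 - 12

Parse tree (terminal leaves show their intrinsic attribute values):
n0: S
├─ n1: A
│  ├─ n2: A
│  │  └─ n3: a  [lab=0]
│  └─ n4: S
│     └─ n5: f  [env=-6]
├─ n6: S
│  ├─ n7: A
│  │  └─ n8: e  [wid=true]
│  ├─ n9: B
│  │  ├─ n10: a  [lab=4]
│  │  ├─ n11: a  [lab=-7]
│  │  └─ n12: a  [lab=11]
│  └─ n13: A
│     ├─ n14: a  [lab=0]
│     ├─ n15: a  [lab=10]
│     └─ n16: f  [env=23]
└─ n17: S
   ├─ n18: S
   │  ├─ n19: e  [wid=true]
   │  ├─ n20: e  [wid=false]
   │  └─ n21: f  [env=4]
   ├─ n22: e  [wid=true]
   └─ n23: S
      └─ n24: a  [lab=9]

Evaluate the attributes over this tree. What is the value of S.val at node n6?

19

1. n1.off = false  [false]
2. n2.off = false  [A₀.off == true]
3. n3.lab = 0  [terminal]
4. n2.acc = 24  [a.lab + 24]
5. n2.idx = 17  [a.lab + 17]
6. n2.key = true  [A.off == false]
7. n5.env = -6  [terminal]
8. n4.off = -3  [-3]
9. n4.val = 18  [f.env + 24]
10. n1.acc = -1  [A₁.idx + S.off - 15]
11. n1.idx = -7  [S.val + A₁.acc - 49]
12. n1.key = true  [A₀.off == false]
13. n7.off = false  [false]
14. n8.wid = true  [terminal]
15. n7.acc = 2  [2]
16. n7.idx = 16  [16]
17. n7.key = true  [e.wid == true]
18. n10.lab = 4  [terminal]
19. n11.lab = -7  [terminal]
20. n12.lab = 11  [terminal]
21. n9.tag = "vz"  ["vz"]
22. n9.off = 27  [27]
23. n13.off = false  [A₀.key == false]
24. n14.lab = 0  [terminal]
25. n15.lab = 10  [terminal]
26. n16.env = 23  [terminal]
27. n13.acc = 23  [f.env + a₁.lab - 10]
28. n13.idx = 19  [a₁.lab + 9]
29. n13.key = true  [A.off == false]
30. n6.off = 26  [(if A₁.key then A₀.acc else A₁.idx) + 24]
31. n6.val = 19  [(if A₁.key then A₁.acc else B.off) - 4]
32. n19.wid = true  [terminal]
33. n20.wid = false  [terminal]
34. n21.env = 4  [terminal]
35. n18.off = 21  [f.env + 17]
36. n18.val = 11  [f.env + 7]
37. n22.wid = true  [terminal]
38. n24.lab = 9  [terminal]
39. n23.off = -6  [-6]
40. n23.val = 6  [a.lab * 2 - 12]
41. n17.off = 29  [S₁.off + 8]
42. n17.val = -1  [S₁.off - 22]
43. n0.off = 20  [S₁.val + A.idx + 8]
44. n0.val = -6  [S₂.val - 5]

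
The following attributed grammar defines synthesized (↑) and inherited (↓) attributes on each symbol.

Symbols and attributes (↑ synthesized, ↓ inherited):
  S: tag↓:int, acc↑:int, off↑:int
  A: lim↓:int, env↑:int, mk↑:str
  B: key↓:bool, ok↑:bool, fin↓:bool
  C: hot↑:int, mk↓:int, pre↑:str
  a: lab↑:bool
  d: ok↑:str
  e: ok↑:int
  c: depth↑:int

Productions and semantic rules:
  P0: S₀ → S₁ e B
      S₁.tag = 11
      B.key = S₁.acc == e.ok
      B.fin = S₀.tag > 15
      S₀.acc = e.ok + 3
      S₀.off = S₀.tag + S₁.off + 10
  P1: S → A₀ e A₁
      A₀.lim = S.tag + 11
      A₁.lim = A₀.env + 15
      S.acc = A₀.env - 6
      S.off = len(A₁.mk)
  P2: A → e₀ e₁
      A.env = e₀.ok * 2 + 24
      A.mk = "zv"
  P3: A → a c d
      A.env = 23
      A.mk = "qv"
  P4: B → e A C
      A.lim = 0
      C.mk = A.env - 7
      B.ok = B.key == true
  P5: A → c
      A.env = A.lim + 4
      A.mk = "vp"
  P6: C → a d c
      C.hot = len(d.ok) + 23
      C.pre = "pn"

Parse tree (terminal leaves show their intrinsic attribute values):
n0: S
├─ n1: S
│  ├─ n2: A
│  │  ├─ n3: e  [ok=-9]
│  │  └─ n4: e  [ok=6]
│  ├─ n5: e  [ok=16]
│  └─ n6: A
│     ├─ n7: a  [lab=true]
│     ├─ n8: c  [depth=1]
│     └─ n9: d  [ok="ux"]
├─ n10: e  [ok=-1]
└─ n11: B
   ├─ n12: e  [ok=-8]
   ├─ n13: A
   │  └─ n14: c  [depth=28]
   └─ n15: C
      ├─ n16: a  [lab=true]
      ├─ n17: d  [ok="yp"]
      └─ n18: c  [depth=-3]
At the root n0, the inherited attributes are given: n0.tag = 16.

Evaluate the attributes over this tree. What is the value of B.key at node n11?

false

1. n0.tag = 16  [given at root]
2. n1.tag = 11  [11]
3. n2.lim = 22  [S.tag + 11]
4. n3.ok = -9  [terminal]
5. n4.ok = 6  [terminal]
6. n2.env = 6  [e₀.ok * 2 + 24]
7. n2.mk = "zv"  ["zv"]
8. n5.ok = 16  [terminal]
9. n6.lim = 21  [A₀.env + 15]
10. n7.lab = true  [terminal]
11. n8.depth = 1  [terminal]
12. n9.ok = "ux"  [terminal]
13. n6.env = 23  [23]
14. n6.mk = "qv"  ["qv"]
15. n1.acc = 0  [A₀.env - 6]
16. n1.off = 2  [len(A₁.mk)]
17. n10.ok = -1  [terminal]
18. n11.key = false  [S₁.acc == e.ok]
19. n11.fin = true  [S₀.tag > 15]
20. n12.ok = -8  [terminal]
21. n13.lim = 0  [0]
22. n14.depth = 28  [terminal]
23. n13.env = 4  [A.lim + 4]
24. n13.mk = "vp"  ["vp"]
25. n15.mk = -3  [A.env - 7]
26. n16.lab = true  [terminal]
27. n17.ok = "yp"  [terminal]
28. n18.depth = -3  [terminal]
29. n15.hot = 25  [len(d.ok) + 23]
30. n15.pre = "pn"  ["pn"]
31. n11.ok = false  [B.key == true]
32. n0.acc = 2  [e.ok + 3]
33. n0.off = 28  [S₀.tag + S₁.off + 10]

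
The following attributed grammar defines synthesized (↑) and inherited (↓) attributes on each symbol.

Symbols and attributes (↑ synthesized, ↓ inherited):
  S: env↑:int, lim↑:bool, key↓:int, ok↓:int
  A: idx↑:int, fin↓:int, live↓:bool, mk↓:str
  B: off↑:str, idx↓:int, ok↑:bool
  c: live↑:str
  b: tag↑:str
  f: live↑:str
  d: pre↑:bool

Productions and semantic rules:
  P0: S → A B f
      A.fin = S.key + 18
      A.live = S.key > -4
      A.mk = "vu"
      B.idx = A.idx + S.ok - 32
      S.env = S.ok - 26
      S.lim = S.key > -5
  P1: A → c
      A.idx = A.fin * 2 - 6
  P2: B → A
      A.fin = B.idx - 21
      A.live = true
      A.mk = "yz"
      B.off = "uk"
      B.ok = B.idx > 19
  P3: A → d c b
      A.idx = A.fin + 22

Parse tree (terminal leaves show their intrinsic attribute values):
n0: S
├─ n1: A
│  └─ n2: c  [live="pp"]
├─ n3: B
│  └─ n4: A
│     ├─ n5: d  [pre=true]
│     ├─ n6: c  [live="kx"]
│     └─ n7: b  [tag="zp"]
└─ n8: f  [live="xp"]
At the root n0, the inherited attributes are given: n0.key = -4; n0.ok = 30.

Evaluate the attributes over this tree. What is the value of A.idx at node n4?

21

1. n0.key = -4  [given at root]
2. n0.ok = 30  [given at root]
3. n1.fin = 14  [S.key + 18]
4. n1.live = false  [S.key > -4]
5. n1.mk = "vu"  ["vu"]
6. n2.live = "pp"  [terminal]
7. n1.idx = 22  [A.fin * 2 - 6]
8. n3.idx = 20  [A.idx + S.ok - 32]
9. n4.fin = -1  [B.idx - 21]
10. n4.live = true  [true]
11. n4.mk = "yz"  ["yz"]
12. n5.pre = true  [terminal]
13. n6.live = "kx"  [terminal]
14. n7.tag = "zp"  [terminal]
15. n4.idx = 21  [A.fin + 22]
16. n3.off = "uk"  ["uk"]
17. n3.ok = true  [B.idx > 19]
18. n8.live = "xp"  [terminal]
19. n0.env = 4  [S.ok - 26]
20. n0.lim = true  [S.key > -5]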